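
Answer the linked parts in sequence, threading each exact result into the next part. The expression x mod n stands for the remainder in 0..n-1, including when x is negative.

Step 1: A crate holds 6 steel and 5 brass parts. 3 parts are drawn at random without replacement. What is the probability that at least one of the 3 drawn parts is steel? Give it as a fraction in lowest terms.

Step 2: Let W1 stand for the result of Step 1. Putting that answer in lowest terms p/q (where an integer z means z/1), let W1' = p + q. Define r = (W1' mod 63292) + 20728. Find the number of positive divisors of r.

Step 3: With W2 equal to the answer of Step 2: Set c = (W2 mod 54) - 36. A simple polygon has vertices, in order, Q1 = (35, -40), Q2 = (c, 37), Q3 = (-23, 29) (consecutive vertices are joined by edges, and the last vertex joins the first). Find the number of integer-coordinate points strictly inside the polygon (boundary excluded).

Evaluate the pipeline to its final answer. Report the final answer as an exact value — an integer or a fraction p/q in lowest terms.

330

Step 1: total draws C(11,3) = 165; complement C(5,3) = 10; favorable 165 - 10 = 155; P = 31/33; answer 31/33
Step 2: W1 = 31/33; threaded value p + q = 64; r = 20792; 20792 = 2^3 * 23 * 113; number of divisors = (3+1) * (1+1) * (1+1) = 16; answer 16
Step 3: W2 = 16; c = -20; cross terms: (35*37 - -20*-40)=495, (-20*29 - -23*37)=271, (-23*-40 - 35*29)=-95; twice the area = |671| = 671; area = 671/2; boundary points = 11 + 1 + 1 = 13; strictly interior points = area - boundary/2 + 1 = 330; answer 330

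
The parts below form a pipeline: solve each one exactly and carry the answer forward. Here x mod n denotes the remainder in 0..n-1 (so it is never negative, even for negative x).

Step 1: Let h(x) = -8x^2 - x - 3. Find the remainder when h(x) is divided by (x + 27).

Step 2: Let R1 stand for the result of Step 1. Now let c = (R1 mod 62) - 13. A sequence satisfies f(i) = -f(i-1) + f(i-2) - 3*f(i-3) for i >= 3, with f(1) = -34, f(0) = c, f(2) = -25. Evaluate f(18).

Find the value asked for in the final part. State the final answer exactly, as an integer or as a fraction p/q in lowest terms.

2277623

Step 1: remainder = value at the root: -8*(-27)^2 - 1*(-27)^1 - 3 = (-5832) + (27) + (-3) = -5808; answer -5808
Step 2: R1 = -5808; c = 7; f(3) = -1*(-25) + 1*(-34) - 3*(7) = -30; iterating: f(3)=-30, f(4)=107, f(5)=-62, f(6)=259, f(7)=-642, f(8)=1087, f(9)=-2506, f(10)=5519, f(11)=-11286, f(12)=24323, f(13)=-52166, f(14)=110347, f(15)=-235482, f(16)=502327, f(17)=-1068850, f(18)=2277623; answer 2277623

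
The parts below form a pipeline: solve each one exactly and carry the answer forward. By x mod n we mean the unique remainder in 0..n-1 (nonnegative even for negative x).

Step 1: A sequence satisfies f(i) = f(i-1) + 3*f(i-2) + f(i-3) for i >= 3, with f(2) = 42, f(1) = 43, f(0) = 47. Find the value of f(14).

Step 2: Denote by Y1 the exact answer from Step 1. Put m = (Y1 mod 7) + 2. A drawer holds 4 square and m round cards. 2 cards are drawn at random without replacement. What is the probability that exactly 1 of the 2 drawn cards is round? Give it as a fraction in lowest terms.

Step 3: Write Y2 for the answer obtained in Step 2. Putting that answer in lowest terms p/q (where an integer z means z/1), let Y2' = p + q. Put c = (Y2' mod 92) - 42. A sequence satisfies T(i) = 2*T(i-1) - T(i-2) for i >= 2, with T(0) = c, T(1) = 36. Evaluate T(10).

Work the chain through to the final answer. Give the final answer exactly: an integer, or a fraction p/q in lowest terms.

531

Step 1: f(3) = 1*(42) + 3*(43) + 1*(47) = 218; iterating: f(3)=218, f(4)=387, f(5)=1083, f(6)=2462, f(7)=6098, f(8)=14567, f(9)=35323, f(10)=85122, f(11)=205658, f(12)=496347, f(13)=1198443, f(14)=2893142; answer 2893142
Step 2: Y1 = 2893142; m = 2; total draws C(6,2) = 15; favorable C(2,1)*C(4,1) = 8; P = 8/15; answer 8/15
Step 3: Y2 = 8/15; threaded value p + q = 23; c = -19; T(2) = 2*(36) - 1*(-19) = 91; iterating: T(2)=91, T(3)=146, T(4)=201, T(5)=256, T(6)=311, T(7)=366, T(8)=421, T(9)=476, T(10)=531; answer 531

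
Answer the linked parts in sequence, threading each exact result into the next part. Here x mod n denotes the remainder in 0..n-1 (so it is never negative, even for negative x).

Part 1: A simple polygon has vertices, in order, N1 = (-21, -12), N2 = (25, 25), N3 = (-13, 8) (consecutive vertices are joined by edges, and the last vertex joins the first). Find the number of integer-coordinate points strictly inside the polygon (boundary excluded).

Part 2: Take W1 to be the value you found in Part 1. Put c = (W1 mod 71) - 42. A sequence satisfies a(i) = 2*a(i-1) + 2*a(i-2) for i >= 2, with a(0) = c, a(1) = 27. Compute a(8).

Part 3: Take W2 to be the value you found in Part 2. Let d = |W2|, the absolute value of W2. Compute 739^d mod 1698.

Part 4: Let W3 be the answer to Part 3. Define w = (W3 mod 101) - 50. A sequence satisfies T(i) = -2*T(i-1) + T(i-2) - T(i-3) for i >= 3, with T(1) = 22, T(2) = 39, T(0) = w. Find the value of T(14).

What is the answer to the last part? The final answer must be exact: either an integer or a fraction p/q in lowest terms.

Part 1: cross terms: (-21*25 - 25*-12)=-225, (25*8 - -13*25)=525, (-13*-12 - -21*8)=324; twice the area = |624| = 624; area = 312; boundary points = 1 + 1 + 4 = 6; strictly interior points = area - boundary/2 + 1 = 310; answer 310
Part 2: W1 = 310; c = -16; a(2) = 2*(27) + 2*(-16) = 22; iterating: a(2)=22, a(3)=98, a(4)=240, a(5)=676, a(6)=1832, a(7)=5016, a(8)=13696; answer 13696
Part 3: W2 = 13696; d = 13696; squarings mod 1698: 739^1=739, 739^2=1063, 739^4=799, 739^8=1651, 739^16=511, 739^32=1327, 739^64=103, 739^128=421, 739^256=649, 739^512=97, 739^1024=919, 739^2048=655, 739^4096=1129, 739^8192=1141; 739^13696 = 739^128 * 739^256 * 739^1024 * 739^4096 * 739^8192 = 25 (mod 1698); answer 25
Part 4: W3 = 25; w = -25; T(3) = -2*(39) + 1*(22) - 1*(-25) = -31; iterating: T(3)=-31, T(4)=79, T(5)=-228, T(6)=566, T(7)=-1439, T(8)=3672, T(9)=-9349, T(10)=23809, T(11)=-60639, T(12)=154436, T(13)=-393320, T(14)=1001715; answer 1001715

1001715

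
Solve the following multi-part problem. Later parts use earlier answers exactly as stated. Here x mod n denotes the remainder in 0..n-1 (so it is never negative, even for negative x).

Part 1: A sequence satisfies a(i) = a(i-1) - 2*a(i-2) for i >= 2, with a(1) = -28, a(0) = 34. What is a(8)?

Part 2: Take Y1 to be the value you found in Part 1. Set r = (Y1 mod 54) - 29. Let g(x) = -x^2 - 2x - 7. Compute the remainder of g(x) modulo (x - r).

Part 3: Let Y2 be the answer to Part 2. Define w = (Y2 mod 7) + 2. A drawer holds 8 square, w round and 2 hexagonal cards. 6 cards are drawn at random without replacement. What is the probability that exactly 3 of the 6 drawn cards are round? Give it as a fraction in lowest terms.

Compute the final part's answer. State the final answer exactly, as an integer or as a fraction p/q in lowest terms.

Part 1: a(2) = 1*(-28) - 2*(34) = -96; iterating: a(2)=-96, a(3)=-40, a(4)=152, a(5)=232, a(6)=-72, a(7)=-536, a(8)=-392; answer -392
Part 2: Y1 = -392; r = 11; remainder = value at the root: -1*(11)^2 - 2*(11)^1 - 7 = (-121) + (-22) + (-7) = -150; answer -150
Part 3: Y2 = -150; w = 6; total draws C(16,6) = 8008; favorable C(6,3)*C(10,3) = 2400; P = 300/1001; answer 300/1001

300/1001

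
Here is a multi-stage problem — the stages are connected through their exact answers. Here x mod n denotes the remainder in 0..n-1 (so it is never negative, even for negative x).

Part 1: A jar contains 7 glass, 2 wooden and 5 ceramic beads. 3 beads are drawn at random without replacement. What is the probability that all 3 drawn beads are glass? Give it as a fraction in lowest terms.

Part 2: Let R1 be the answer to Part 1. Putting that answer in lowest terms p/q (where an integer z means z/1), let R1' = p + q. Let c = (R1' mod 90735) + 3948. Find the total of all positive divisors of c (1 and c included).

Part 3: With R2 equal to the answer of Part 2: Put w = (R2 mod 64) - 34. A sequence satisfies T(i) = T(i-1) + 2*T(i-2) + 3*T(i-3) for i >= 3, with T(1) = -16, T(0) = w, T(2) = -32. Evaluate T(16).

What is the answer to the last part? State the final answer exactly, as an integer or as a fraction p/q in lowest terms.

Part 1: total draws C(14,3) = 364; favorable C(7,3) = 35; P = 5/52; answer 5/52
Part 2: R1 = 5/52; threaded value p + q = 57; c = 4005; 4005 = 3^2 * 5 * 89; sigma = (1 + 3 + 9) * (1 + 5) * (1 + 89) = 13 * 6 * 90 = 7020; answer 7020
Part 3: R2 = 7020; w = 10; T(3) = 1*(-32) + 2*(-16) + 3*(10) = -34; iterating: T(3)=-34, T(4)=-146, T(5)=-310, T(6)=-704, T(7)=-1762, T(8)=-4100, T(9)=-9736, T(10)=-23222, T(11)=-54994, T(12)=-130646, T(13)=-310300, T(14)=-736574, T(15)=-1749112, T(16)=-4153160; answer -4153160

-4153160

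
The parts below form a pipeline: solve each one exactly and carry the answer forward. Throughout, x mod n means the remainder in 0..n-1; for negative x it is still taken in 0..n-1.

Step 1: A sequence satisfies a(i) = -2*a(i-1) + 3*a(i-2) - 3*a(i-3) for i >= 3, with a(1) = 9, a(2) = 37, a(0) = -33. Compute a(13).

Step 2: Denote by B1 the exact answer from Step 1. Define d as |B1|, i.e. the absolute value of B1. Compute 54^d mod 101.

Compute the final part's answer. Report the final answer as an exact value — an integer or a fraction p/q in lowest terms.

81

Step 1: a(3) = -2*(37) + 3*(9) - 3*(-33) = 52; iterating: a(3)=52, a(4)=-20, a(5)=85, a(6)=-386, a(7)=1087, a(8)=-3587, a(9)=11593, a(10)=-37208, a(11)=119956, a(12)=-386315, a(13)=1244122; answer 1244122
Step 2: B1 = 1244122; d = 1244122; squarings mod 101: 54^1=54, 54^2=88, 54^4=68, 54^8=79, 54^16=80, 54^32=37, 54^64=56, 54^128=5, 54^256=25, 54^512=19, 54^1024=58, 54^2048=31, 54^4096=52, 54^8192=78, 54^16384=24, 54^32768=71, 54^65536=92, 54^131072=81, 54^262144=97, 54^524288=16, 54^1048576=54; 54^1244122 = 54^2 * 54^8 * 54^16 * 54^64 * 54^128 * 54^256 * 54^512 * 54^2048 * 54^4096 * 54^8192 * 54^16384 * 54^32768 * 54^131072 * 54^1048576 = 81 (mod 101); answer 81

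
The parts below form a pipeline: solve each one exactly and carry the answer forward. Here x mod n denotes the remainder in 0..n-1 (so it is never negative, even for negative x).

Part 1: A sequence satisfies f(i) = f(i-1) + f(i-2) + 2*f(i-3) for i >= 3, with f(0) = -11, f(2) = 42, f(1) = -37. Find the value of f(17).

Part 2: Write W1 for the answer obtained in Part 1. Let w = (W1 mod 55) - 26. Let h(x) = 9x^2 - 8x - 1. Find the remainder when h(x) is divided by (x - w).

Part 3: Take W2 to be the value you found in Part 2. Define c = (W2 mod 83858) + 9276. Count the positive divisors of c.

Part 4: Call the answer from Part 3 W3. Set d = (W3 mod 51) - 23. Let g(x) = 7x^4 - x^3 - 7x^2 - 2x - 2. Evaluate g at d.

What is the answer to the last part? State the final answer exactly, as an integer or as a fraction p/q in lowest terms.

Part 1: f(3) = 1*(42) + 1*(-37) + 2*(-11) = -17; iterating: f(3)=-17, f(4)=-49, f(5)=18, f(6)=-65, f(7)=-145, f(8)=-174, f(9)=-449, f(10)=-913, f(11)=-1710, f(12)=-3521, f(13)=-7057, f(14)=-13998, f(15)=-28097, f(16)=-56209, f(17)=-112302; answer -112302
Part 2: W1 = -112302; w = -18; remainder = value at the root: 9*(-18)^2 - 8*(-18)^1 - 1 = (2916) + (144) + (-1) = 3059; answer 3059
Part 3: W2 = 3059; c = 12335; 12335 = 5 * 2467; number of divisors = (1+1) * (1+1) = 4; answer 4
Part 4: W3 = 4; d = -19; 7*(-19)^4 - 1*(-19)^3 - 7*(-19)^2 - 2*(-19)^1 - 2 = (912247) + (6859) + (-2527) + (38) + (-2) = 916615; answer 916615

916615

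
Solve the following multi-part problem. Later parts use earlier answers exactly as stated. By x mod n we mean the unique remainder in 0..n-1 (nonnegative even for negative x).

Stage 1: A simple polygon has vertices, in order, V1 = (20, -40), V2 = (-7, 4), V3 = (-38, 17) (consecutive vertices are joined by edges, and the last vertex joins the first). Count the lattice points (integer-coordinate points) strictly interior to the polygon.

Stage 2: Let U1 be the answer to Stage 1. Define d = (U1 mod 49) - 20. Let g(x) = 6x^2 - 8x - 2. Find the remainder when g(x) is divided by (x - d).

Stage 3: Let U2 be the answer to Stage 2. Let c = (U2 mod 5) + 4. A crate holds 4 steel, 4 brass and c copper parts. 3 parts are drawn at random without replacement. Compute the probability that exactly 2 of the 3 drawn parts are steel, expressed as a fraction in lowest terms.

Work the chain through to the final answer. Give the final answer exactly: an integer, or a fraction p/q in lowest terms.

Stage 1: cross terms: (20*4 - -7*-40)=-200, (-7*17 - -38*4)=33, (-38*-40 - 20*17)=1180; twice the area = |1013| = 1013; area = 1013/2; boundary points = 1 + 1 + 1 = 3; strictly interior points = area - boundary/2 + 1 = 506; answer 506
Stage 2: U1 = 506; d = -4; remainder = value at the root: 6*(-4)^2 - 8*(-4)^1 - 2 = (96) + (32) + (-2) = 126; answer 126
Stage 3: U2 = 126; c = 5; total draws C(13,3) = 286; favorable C(4,2)*C(9,1) = 54; P = 27/143; answer 27/143

27/143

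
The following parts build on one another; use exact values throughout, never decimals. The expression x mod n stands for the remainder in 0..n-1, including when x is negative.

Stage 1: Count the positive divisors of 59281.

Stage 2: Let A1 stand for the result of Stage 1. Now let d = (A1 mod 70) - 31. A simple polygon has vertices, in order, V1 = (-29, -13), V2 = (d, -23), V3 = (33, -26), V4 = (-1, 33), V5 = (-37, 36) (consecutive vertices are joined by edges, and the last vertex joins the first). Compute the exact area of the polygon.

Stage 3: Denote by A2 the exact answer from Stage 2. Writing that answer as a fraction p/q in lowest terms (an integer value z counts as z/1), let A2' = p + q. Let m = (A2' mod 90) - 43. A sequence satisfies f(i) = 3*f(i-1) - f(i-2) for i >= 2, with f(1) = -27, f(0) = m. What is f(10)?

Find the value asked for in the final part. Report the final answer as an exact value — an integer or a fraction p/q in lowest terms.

Stage 1: 59281 is prime, so its only divisors are 1 and 59281; count = 2; answer 2
Stage 2: A1 = 2; d = -29; cross terms: (-29*-23 - -29*-13)=290, (-29*-26 - 33*-23)=1513, (33*33 - -1*-26)=1063, (-1*36 - -37*33)=1185, (-37*-13 - -29*36)=1525; twice the area = |5576| = 5576; area = 2788; answer 2788
Stage 3: A2 = 2788; threaded value p + q = 2789; m = 46; f(2) = 3*(-27) - 1*(46) = -127; iterating: f(2)=-127, f(3)=-354, f(4)=-935, f(5)=-2451, f(6)=-6418, f(7)=-16803, f(8)=-43991, f(9)=-115170, f(10)=-301519; answer -301519

-301519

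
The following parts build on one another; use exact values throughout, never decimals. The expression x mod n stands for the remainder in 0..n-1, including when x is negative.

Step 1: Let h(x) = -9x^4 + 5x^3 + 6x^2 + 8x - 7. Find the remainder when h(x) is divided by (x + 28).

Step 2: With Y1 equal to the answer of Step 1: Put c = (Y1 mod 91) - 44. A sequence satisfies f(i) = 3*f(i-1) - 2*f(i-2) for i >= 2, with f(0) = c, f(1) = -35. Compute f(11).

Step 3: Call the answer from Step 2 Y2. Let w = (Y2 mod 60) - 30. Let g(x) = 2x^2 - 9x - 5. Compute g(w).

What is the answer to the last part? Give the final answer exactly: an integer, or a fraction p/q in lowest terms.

Step 1: remainder = value at the root: -9*(-28)^4 + 5*(-28)^3 + 6*(-28)^2 + 8*(-28)^1 - 7 = (-5531904) + (-109760) + (4704) + (-224) + (-7) = -5637191; answer -5637191
Step 2: Y1 = -5637191; c = 33; f(2) = 3*(-35) - 2*(33) = -171; iterating: f(2)=-171, f(3)=-443, f(4)=-987, f(5)=-2075, f(6)=-4251, f(7)=-8603, f(8)=-17307, f(9)=-34715, f(10)=-69531, f(11)=-139163; answer -139163
Step 3: Y2 = -139163; w = 7; 2*(7)^2 - 9*(7)^1 - 5 = (98) + (-63) + (-5) = 30; answer 30

30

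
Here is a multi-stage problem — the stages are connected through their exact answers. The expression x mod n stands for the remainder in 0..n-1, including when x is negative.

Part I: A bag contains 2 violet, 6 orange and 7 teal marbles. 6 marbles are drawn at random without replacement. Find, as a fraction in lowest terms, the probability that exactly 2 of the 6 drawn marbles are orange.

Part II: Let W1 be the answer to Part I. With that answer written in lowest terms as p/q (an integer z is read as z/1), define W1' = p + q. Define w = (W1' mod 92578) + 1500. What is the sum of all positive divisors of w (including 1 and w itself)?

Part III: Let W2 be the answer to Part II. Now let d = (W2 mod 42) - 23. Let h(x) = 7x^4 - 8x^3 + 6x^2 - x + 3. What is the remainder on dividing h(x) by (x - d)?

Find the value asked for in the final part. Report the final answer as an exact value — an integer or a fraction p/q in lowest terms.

5533

Part I: total draws C(15,6) = 5005; favorable C(6,2)*C(9,4) = 1890; P = 54/143; answer 54/143
Part II: W1 = 54/143; threaded value p + q = 197; w = 1697; 1697 is prime, so its only divisors are 1 and 1697; sigma = 1 + 1697 = 1698; answer 1698
Part III: W2 = 1698; d = -5; remainder = value at the root: 7*(-5)^4 - 8*(-5)^3 + 6*(-5)^2 - 1*(-5)^1 + 3 = (4375) + (1000) + (150) + (5) + (3) = 5533; answer 5533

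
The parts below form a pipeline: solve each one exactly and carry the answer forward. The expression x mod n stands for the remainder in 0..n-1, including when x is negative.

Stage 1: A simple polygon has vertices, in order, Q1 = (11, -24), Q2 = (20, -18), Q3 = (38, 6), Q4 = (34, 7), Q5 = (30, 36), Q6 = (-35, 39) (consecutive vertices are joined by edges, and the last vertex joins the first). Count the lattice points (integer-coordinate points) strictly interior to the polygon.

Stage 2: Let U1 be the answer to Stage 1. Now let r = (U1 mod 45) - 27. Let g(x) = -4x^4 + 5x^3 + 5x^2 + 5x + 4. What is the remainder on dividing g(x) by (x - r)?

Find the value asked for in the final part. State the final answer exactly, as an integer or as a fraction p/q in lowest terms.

Stage 1: cross terms: (11*-18 - 20*-24)=282, (20*6 - 38*-18)=804, (38*7 - 34*6)=62, (34*36 - 30*7)=1014, (30*39 - -35*36)=2430, (-35*-24 - 11*39)=411; twice the area = |5003| = 5003; area = 5003/2; boundary points = 3 + 6 + 1 + 1 + 1 + 1 = 13; strictly interior points = area - boundary/2 + 1 = 2496; answer 2496
Stage 2: U1 = 2496; r = -6; remainder = value at the root: -4*(-6)^4 + 5*(-6)^3 + 5*(-6)^2 + 5*(-6)^1 + 4 = (-5184) + (-1080) + (180) + (-30) + (4) = -6110; answer -6110

-6110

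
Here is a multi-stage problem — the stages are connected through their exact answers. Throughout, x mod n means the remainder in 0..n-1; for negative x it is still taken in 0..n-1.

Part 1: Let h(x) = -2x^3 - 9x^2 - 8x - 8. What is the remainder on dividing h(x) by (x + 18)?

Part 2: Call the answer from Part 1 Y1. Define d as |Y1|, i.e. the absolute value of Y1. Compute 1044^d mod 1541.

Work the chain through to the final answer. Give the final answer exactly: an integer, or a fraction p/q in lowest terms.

Part 1: remainder = value at the root: -2*(-18)^3 - 9*(-18)^2 - 8*(-18)^1 - 8 = (11664) + (-2916) + (144) + (-8) = 8884; answer 8884
Part 2: Y1 = 8884; d = 8884; squarings mod 1541: 1044^1=1044, 1044^2=449, 1044^4=1271, 1044^8=473, 1044^16=284, 1044^32=524, 1044^64=278, 1044^128=234, 1044^256=821, 1044^512=624, 1044^1024=1044, 1044^2048=449, 1044^4096=1271, 1044^8192=473; 1044^8884 = 1044^4 * 1044^16 * 1044^32 * 1044^128 * 1044^512 * 1044^8192 = 1292 (mod 1541); answer 1292

1292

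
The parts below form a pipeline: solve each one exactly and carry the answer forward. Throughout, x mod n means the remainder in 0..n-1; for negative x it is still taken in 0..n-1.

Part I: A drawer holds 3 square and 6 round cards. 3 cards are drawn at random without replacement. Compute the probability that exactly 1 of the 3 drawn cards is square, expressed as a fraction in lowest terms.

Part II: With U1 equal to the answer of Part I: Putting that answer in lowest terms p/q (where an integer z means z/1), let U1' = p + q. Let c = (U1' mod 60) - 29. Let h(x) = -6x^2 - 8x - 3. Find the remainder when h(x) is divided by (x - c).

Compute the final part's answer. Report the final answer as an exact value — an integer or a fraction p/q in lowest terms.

-1291

Part I: total draws C(9,3) = 84; favorable C(3,1)*C(6,2) = 45; P = 15/28; answer 15/28
Part II: U1 = 15/28; threaded value p + q = 43; c = 14; remainder = value at the root: -6*(14)^2 - 8*(14)^1 - 3 = (-1176) + (-112) + (-3) = -1291; answer -1291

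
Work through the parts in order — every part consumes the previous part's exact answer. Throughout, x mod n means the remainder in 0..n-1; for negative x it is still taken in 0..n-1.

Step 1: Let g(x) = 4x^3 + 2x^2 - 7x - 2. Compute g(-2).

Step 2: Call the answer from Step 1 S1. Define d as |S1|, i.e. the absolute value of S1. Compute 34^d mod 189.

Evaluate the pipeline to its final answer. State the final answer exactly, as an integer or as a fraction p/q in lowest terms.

Step 1: 4*(-2)^3 + 2*(-2)^2 - 7*(-2)^1 - 2 = (-32) + (8) + (14) + (-2) = -12; answer -12
Step 2: S1 = -12; d = 12; squarings mod 189: 34^1=34, 34^2=22, 34^4=106, 34^8=85; 34^12 = 34^4 * 34^8 = 127 (mod 189); answer 127

127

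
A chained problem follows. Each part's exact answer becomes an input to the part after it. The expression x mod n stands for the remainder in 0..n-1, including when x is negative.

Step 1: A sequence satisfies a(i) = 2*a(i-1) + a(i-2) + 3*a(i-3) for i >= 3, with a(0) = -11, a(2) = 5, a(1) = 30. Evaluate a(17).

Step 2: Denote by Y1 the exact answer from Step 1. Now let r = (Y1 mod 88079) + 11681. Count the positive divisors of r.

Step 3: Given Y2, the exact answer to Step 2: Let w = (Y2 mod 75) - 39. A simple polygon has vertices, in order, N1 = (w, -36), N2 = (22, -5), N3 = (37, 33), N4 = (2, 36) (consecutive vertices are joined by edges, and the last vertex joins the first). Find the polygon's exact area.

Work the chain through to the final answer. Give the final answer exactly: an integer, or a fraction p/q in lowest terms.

2084

Step 1: a(3) = 2*(5) + 1*(30) + 3*(-11) = 7; iterating: a(3)=7, a(4)=109, a(5)=240, a(6)=610, a(7)=1787, a(8)=4904, a(9)=13425, a(10)=37115, a(11)=102367, a(12)=282124, a(13)=777960, a(14)=2145145, a(15)=5914622, a(16)=16308269, a(17)=44966595; answer 44966595
Step 2: Y1 = 44966595; r = 57986; 57986 = 2 * 79 * 367; number of divisors = (1+1) * (1+1) * (1+1) = 8; answer 8
Step 3: Y2 = 8; w = -31; cross terms: (-31*-5 - 22*-36)=947, (22*33 - 37*-5)=911, (37*36 - 2*33)=1266, (2*-36 - -31*36)=1044; twice the area = |4168| = 4168; area = 2084; answer 2084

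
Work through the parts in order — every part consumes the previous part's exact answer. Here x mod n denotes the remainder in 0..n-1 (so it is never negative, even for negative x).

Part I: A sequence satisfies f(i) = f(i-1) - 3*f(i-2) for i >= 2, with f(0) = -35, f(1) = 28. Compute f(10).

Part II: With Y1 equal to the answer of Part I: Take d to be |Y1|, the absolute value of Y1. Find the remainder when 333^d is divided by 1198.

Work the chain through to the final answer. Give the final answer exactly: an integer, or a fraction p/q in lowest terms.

807

Part I: f(2) = 1*(28) - 3*(-35) = 133; iterating: f(2)=133, f(3)=49, f(4)=-350, f(5)=-497, f(6)=553, f(7)=2044, f(8)=385, f(9)=-5747, f(10)=-6902; answer -6902
Part II: Y1 = -6902; d = 6902; squarings mod 1198: 333^1=333, 333^2=673, 333^4=85, 333^8=37, 333^16=171, 333^32=489, 333^64=719, 333^128=623, 333^256=1175, 333^512=529, 333^1024=707, 333^2048=283, 333^4096=1021; 333^6902 = 333^2 * 333^4 * 333^16 * 333^32 * 333^64 * 333^128 * 333^512 * 333^2048 * 333^4096 = 807 (mod 1198); answer 807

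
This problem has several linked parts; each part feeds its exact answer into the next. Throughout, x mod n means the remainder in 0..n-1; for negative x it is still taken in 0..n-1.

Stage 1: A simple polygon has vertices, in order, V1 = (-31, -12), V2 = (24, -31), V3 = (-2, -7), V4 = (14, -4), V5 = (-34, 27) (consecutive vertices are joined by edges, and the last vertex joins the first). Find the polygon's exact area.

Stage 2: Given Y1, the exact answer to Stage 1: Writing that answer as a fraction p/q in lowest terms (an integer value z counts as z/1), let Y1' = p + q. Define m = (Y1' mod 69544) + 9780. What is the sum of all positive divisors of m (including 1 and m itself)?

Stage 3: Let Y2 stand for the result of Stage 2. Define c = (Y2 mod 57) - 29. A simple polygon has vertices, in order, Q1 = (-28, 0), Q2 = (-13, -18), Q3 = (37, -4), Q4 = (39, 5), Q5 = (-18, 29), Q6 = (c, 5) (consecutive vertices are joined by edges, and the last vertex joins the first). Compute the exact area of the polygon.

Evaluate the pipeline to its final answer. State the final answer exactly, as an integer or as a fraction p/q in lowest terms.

Stage 1: cross terms: (-31*-31 - 24*-12)=1249, (24*-7 - -2*-31)=-230, (-2*-4 - 14*-7)=106, (14*27 - -34*-4)=242, (-34*-12 - -31*27)=1245; twice the area = |2612| = 2612; area = 1306; answer 1306
Stage 2: Y1 = 1306; threaded value p + q = 1307; m = 11087; 11087 is prime, so its only divisors are 1 and 11087; sigma = 1 + 11087 = 11088; answer 11088
Stage 3: Y2 = 11088; c = 1; cross terms: (-28*-18 - -13*0)=504, (-13*-4 - 37*-18)=718, (37*5 - 39*-4)=341, (39*29 - -18*5)=1221, (-18*5 - 1*29)=-119, (1*0 - -28*5)=140; twice the area = |2805| = 2805; area = 2805/2; answer 2805/2

2805/2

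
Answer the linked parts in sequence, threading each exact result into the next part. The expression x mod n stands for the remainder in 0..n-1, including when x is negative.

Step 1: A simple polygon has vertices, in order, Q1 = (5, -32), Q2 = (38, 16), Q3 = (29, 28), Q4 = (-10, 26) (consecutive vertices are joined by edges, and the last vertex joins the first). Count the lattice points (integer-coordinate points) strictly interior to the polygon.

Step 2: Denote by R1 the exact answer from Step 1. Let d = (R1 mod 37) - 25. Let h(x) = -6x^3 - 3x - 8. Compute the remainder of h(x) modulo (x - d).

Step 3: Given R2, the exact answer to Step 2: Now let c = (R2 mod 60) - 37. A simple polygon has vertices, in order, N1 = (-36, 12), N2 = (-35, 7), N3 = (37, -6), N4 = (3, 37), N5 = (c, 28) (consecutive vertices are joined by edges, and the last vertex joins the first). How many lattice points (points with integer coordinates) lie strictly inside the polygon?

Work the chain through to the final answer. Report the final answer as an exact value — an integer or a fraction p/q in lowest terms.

Step 1: cross terms: (5*16 - 38*-32)=1296, (38*28 - 29*16)=600, (29*26 - -10*28)=1034, (-10*-32 - 5*26)=190; twice the area = |3120| = 3120; area = 1560; boundary points = 3 + 3 + 1 + 1 = 8; strictly interior points = area - boundary/2 + 1 = 1557; answer 1557
Step 2: R1 = 1557; d = -22; remainder = value at the root: -6*(-22)^3 - 3*(-22)^1 - 8 = (63888) + (66) + (-8) = 63946; answer 63946
Step 3: R2 = 63946; c = 9; cross terms: (-36*7 - -35*12)=168, (-35*-6 - 37*7)=-49, (37*37 - 3*-6)=1387, (3*28 - 9*37)=-249, (9*12 - -36*28)=1116; twice the area = |2373| = 2373; area = 2373/2; boundary points = 1 + 1 + 1 + 3 + 1 = 7; strictly interior points = area - boundary/2 + 1 = 1184; answer 1184

1184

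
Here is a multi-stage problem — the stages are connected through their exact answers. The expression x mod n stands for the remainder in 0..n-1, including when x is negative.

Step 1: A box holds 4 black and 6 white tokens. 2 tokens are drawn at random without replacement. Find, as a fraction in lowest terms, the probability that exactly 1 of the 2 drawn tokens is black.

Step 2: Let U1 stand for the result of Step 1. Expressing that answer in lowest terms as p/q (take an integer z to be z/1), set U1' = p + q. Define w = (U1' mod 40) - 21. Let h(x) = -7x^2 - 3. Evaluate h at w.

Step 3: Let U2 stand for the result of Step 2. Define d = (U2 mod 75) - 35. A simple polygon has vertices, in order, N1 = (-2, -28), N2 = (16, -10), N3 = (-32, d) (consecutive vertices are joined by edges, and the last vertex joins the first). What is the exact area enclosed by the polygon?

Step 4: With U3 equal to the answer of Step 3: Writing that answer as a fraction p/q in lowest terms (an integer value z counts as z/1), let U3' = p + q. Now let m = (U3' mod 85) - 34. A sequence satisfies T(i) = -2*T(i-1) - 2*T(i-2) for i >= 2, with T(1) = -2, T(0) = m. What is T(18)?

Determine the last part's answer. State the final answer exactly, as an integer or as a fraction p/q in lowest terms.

13824

Step 1: total draws C(10,2) = 45; favorable C(4,1)*C(6,1) = 24; P = 8/15; answer 8/15
Step 2: U1 = 8/15; threaded value p + q = 23; w = 2; -7*(2)^2 - 3 = (-28) + (-3) = -31; answer -31
Step 3: U2 = -31; d = 9; cross terms: (-2*-10 - 16*-28)=468, (16*9 - -32*-10)=-176, (-32*-28 - -2*9)=914; twice the area = |1206| = 1206; area = 603; answer 603
Step 4: U3 = 603; threaded value p + q = 604; m = -25; T(2) = -2*(-2) - 2*(-25) = 54; iterating: T(2)=54, T(3)=-104, T(4)=100, T(5)=8, T(6)=-216, T(7)=416, T(8)=-400, T(9)=-32, T(10)=864, T(11)=-1664, T(12)=1600, T(13)=128, T(14)=-3456, T(15)=6656, T(16)=-6400, T(17)=-512, T(18)=13824; answer 13824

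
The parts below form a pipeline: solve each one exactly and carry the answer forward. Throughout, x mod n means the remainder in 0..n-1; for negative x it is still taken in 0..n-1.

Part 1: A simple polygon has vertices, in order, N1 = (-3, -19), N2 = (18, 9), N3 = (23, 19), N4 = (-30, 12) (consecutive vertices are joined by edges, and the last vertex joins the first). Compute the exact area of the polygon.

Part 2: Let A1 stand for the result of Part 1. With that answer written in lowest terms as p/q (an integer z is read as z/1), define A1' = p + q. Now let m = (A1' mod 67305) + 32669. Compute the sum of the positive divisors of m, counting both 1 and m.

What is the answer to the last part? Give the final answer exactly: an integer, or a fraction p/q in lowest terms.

Part 1: cross terms: (-3*9 - 18*-19)=315, (18*19 - 23*9)=135, (23*12 - -30*19)=846, (-30*-19 - -3*12)=606; twice the area = |1902| = 1902; area = 951; answer 951
Part 2: A1 = 951; threaded value p + q = 952; m = 33621; 33621 = 3 * 7 * 1601; sigma = (1 + 3) * (1 + 7) * (1 + 1601) = 4 * 8 * 1602 = 51264; answer 51264

51264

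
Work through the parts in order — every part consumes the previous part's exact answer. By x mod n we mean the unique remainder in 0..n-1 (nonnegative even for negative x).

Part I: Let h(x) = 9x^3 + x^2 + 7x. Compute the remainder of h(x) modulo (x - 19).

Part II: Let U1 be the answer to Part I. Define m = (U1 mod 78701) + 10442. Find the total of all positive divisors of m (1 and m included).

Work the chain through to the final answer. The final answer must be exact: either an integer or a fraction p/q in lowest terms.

Part I: remainder = value at the root: 9*(19)^3 + 1*(19)^2 + 7*(19)^1 = (61731) + (361) + (133) = 62225; answer 62225
Part II: U1 = 62225; m = 72667; 72667 = 7^2 * 1483; sigma = (1 + 7 + 49) * (1 + 1483) = 57 * 1484 = 84588; answer 84588

84588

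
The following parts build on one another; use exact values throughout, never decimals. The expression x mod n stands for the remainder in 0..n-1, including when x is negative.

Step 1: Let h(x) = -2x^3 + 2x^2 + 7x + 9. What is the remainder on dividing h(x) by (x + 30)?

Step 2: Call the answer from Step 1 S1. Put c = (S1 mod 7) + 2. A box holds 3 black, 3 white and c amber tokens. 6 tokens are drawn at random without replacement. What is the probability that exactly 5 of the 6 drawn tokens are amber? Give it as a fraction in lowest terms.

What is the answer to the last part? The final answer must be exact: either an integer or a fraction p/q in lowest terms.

Step 1: remainder = value at the root: -2*(-30)^3 + 2*(-30)^2 + 7*(-30)^1 + 9 = (54000) + (1800) + (-210) + (9) = 55599; answer 55599
Step 2: S1 = 55599; c = 7; total draws C(13,6) = 1716; favorable C(7,5)*C(6,1) = 126; P = 21/286; answer 21/286

21/286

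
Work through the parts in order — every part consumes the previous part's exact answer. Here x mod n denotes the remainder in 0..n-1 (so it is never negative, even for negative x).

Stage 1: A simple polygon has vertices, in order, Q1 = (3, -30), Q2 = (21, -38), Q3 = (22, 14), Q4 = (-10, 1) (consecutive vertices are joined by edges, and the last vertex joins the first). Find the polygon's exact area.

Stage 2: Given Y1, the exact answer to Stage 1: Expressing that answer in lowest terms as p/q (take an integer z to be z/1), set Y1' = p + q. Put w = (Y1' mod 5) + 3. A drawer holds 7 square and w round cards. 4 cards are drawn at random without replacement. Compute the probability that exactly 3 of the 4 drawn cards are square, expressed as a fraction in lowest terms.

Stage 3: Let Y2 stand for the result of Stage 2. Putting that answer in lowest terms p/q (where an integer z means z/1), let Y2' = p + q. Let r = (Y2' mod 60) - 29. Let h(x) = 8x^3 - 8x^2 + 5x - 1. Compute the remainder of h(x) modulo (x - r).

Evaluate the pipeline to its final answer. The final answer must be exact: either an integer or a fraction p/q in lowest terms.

-28876

Stage 1: cross terms: (3*-38 - 21*-30)=516, (21*14 - 22*-38)=1130, (22*1 - -10*14)=162, (-10*-30 - 3*1)=297; twice the area = |2105| = 2105; area = 2105/2; answer 2105/2
Stage 2: Y1 = 2105/2; threaded value p + q = 2107; w = 5; total draws C(12,4) = 495; favorable C(7,3)*C(5,1) = 175; P = 35/99; answer 35/99
Stage 3: Y2 = 35/99; threaded value p + q = 134; r = -15; remainder = value at the root: 8*(-15)^3 - 8*(-15)^2 + 5*(-15)^1 - 1 = (-27000) + (-1800) + (-75) + (-1) = -28876; answer -28876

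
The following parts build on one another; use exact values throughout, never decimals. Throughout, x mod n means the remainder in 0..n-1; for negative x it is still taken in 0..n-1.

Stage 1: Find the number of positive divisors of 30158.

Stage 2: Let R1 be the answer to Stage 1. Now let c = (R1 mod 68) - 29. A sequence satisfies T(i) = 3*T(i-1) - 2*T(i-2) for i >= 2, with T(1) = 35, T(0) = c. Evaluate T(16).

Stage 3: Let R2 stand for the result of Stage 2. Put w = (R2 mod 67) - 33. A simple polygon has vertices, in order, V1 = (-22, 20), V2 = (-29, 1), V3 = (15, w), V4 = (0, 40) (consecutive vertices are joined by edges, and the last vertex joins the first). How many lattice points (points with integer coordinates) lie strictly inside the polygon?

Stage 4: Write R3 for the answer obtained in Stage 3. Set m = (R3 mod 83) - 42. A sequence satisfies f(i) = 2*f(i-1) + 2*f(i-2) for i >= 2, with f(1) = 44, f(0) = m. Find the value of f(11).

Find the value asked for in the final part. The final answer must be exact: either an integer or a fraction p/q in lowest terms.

Stage 1: 30158 = 2 * 17 * 887; number of divisors = (1+1) * (1+1) * (1+1) = 8; answer 8
Stage 2: R1 = 8; c = -21; T(2) = 3*(35) - 2*(-21) = 147; iterating: T(2)=147, T(3)=371, T(4)=819, T(5)=1715, T(6)=3507, T(7)=7091, T(8)=14259, T(9)=28595, T(10)=57267, T(11)=114611, T(12)=229299, T(13)=458675, T(14)=917427, T(15)=1834931, T(16)=3669939; answer 3669939
Stage 3: R2 = 3669939; w = -19; cross terms: (-22*1 - -29*20)=558, (-29*-19 - 15*1)=536, (15*40 - 0*-19)=600, (0*20 - -22*40)=880; twice the area = |2574| = 2574; area = 1287; boundary points = 1 + 4 + 1 + 2 = 8; strictly interior points = area - boundary/2 + 1 = 1284; answer 1284
Stage 4: R3 = 1284; m = -3; f(2) = 2*(44) + 2*(-3) = 82; iterating: f(2)=82, f(3)=252, f(4)=668, f(5)=1840, f(6)=5016, f(7)=13712, f(8)=37456, f(9)=102336, f(10)=279584, f(11)=763840; answer 763840

763840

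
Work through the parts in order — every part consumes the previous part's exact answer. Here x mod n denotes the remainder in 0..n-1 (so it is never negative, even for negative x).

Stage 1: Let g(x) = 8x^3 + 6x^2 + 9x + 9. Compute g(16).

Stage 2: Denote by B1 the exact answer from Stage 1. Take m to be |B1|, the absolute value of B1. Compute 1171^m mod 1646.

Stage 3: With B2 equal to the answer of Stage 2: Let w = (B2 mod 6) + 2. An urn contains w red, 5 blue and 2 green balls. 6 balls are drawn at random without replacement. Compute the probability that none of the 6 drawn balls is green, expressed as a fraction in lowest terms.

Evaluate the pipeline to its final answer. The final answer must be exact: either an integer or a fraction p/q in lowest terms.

Stage 1: 8*(16)^3 + 6*(16)^2 + 9*(16)^1 + 9 = (32768) + (1536) + (144) + (9) = 34457; answer 34457
Stage 2: B1 = 34457; m = 34457; squarings mod 1646: 1171^1=1171, 1171^2=123, 1171^4=315, 1171^8=465, 1171^16=599, 1171^32=1619, 1171^64=729, 1171^128=1429, 1171^256=1001, 1171^512=1233, 1171^1024=1031, 1171^2048=1291, 1171^4096=929, 1171^8192=537, 1171^16384=319, 1171^32768=1355; 1171^34457 = 1171^1 * 1171^8 * 1171^16 * 1171^128 * 1171^512 * 1171^1024 * 1171^32768 = 1391 (mod 1646); answer 1391
Stage 3: B2 = 1391; w = 7; total draws C(14,6) = 3003; favorable C(12,6) = 924; P = 4/13; answer 4/13

4/13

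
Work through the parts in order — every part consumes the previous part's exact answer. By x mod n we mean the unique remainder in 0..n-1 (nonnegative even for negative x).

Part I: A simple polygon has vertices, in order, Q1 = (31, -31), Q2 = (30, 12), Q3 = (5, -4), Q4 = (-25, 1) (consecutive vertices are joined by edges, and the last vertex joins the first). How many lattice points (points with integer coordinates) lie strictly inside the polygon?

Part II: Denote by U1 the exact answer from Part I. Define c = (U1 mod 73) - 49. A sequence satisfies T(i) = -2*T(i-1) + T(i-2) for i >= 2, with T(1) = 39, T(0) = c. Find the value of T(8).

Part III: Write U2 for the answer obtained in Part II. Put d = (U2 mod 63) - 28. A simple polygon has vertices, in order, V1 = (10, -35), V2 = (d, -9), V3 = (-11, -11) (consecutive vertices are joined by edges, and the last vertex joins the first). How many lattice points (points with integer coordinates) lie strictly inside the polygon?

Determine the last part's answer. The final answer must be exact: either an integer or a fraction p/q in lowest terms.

Part I: cross terms: (31*12 - 30*-31)=1302, (30*-4 - 5*12)=-180, (5*1 - -25*-4)=-95, (-25*-31 - 31*1)=744; twice the area = |1771| = 1771; area = 1771/2; boundary points = 1 + 1 + 5 + 8 = 15; strictly interior points = area - boundary/2 + 1 = 879; answer 879
Part II: U1 = 879; c = -46; T(2) = -2*(39) + 1*(-46) = -124; iterating: T(2)=-124, T(3)=287, T(4)=-698, T(5)=1683, T(6)=-4064, T(7)=9811, T(8)=-23686; answer -23686
Part III: U2 = -23686; d = -26; cross terms: (10*-9 - -26*-35)=-1000, (-26*-11 - -11*-9)=187, (-11*-35 - 10*-11)=495; twice the area = |-318| = 318; area = 159; boundary points = 2 + 1 + 3 = 6; strictly interior points = area - boundary/2 + 1 = 157; answer 157

157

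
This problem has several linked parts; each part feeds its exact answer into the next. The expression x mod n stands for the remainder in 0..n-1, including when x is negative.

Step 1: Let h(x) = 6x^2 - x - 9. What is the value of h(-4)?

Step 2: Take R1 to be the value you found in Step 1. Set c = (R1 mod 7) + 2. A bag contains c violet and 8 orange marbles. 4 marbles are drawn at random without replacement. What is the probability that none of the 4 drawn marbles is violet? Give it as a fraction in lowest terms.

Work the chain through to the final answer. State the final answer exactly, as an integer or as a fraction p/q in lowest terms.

Step 1: 6*(-4)^2 - 1*(-4)^1 - 9 = (96) + (4) + (-9) = 91; answer 91
Step 2: R1 = 91; c = 2; total draws C(10,4) = 210; favorable C(8,4) = 70; P = 1/3; answer 1/3

1/3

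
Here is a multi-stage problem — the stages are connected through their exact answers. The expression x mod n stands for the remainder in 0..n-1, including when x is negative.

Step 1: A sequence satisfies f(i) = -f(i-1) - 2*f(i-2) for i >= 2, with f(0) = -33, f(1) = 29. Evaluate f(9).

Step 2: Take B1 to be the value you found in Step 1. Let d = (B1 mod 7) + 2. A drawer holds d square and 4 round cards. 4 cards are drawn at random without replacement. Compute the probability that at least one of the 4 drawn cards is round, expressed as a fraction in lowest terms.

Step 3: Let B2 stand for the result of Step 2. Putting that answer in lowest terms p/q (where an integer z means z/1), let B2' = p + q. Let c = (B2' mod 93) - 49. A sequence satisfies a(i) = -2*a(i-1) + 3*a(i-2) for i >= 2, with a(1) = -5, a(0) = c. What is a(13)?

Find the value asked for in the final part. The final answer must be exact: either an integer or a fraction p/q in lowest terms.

-18733265

Step 1: f(2) = -1*(29) - 2*(-33) = 37; iterating: f(2)=37, f(3)=-95, f(4)=21, f(5)=169, f(6)=-211, f(7)=-127, f(8)=549, f(9)=-295; answer -295
Step 2: B1 = -295; d = 8; total draws C(12,4) = 495; complement C(8,4) = 70; favorable 495 - 70 = 425; P = 85/99; answer 85/99
Step 3: B2 = 85/99; threaded value p + q = 184; c = 42; a(2) = -2*(-5) + 3*(42) = 136; iterating: a(2)=136, a(3)=-287, a(4)=982, a(5)=-2825, a(6)=8596, a(7)=-25667, a(8)=77122, a(9)=-231245, a(10)=693856, a(11)=-2081447, a(12)=6244462, a(13)=-18733265; answer -18733265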